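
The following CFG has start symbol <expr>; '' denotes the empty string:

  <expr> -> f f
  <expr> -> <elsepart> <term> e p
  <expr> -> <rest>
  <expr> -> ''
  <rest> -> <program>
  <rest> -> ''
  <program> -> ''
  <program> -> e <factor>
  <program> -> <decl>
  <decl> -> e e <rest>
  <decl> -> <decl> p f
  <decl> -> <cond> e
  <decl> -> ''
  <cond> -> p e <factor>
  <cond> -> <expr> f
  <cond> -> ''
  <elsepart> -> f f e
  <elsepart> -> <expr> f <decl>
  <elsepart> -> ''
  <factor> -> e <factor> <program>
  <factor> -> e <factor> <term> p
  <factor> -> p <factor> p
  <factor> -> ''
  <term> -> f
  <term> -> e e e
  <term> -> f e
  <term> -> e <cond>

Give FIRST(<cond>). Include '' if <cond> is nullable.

<cond> -> p e <factor> contributes {p}.
From <cond> -> <expr> f: <expr> nullable, take FIRST(<expr>) ∪ {f} = { e, f, p }.
<cond> -> '' contributes ''.
Union: FIRST(<cond>) = { e, f, p, '' }.

{ e, f, p, '' }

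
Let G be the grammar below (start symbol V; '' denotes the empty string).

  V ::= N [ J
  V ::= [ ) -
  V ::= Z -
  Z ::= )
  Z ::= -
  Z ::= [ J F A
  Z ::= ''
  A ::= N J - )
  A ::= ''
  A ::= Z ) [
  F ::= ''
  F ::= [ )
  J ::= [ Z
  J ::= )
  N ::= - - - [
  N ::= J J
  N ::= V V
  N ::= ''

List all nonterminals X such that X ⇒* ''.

Directly nullable (have an ''-production): Z, A, F, N.
No other nonterminal has a production whose RHS symbols are all nullable.

{ A, F, N, Z }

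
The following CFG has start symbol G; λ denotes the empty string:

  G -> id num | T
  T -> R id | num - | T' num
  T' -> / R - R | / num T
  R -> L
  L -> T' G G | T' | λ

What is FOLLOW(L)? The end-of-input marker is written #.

In R -> L: L is at the end, add FOLLOW(R) = { -, /, id, num }.
Union: FOLLOW(L) = { -, /, id, num }.

{ -, /, id, num }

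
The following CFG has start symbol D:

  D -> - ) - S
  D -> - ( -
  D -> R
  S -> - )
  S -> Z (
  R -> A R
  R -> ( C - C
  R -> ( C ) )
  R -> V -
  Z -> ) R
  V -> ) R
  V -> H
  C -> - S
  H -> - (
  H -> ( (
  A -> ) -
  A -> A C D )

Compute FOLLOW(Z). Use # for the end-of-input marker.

{ ( }

In S -> Z (: add FIRST(() = { ( }.
Union: FOLLOW(Z) = { ( }.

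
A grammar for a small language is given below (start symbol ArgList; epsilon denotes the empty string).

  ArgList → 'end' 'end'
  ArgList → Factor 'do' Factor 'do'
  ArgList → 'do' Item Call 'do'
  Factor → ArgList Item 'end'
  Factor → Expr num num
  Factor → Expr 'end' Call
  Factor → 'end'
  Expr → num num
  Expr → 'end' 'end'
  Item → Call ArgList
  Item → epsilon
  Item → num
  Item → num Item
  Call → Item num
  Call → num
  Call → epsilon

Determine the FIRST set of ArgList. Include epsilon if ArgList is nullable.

{ 'do', 'end', num }

ArgList → 'end' 'end' contributes {'end'}.
From ArgList → Factor 'do' Factor 'do': add FIRST(Factor) = { 'do', 'end', num }.
ArgList → 'do' Item Call 'do' contributes {'do'}.
Union: FIRST(ArgList) = { 'do', 'end', num }.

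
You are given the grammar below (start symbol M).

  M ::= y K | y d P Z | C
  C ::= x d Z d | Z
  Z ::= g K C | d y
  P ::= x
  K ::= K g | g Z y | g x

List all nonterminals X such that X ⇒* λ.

No nonterminal has an empty production or an RHS whose symbols are all nullable.

{ } (none)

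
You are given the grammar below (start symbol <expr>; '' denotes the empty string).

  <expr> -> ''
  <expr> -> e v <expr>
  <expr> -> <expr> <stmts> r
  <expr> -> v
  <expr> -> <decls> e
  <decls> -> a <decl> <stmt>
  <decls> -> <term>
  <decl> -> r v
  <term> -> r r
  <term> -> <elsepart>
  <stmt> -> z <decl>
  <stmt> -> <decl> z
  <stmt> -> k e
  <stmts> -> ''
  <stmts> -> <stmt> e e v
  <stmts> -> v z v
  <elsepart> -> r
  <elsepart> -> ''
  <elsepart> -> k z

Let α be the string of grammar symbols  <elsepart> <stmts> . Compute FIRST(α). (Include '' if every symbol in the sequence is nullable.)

{ k, r, v, z, '' }

Add FIRST(<elsepart>)\{''} = { k, r }; <elsepart> is nullable, continue.
Add FIRST(<stmts>)\{''} = { k, r, v, z }; <stmts> is nullable, continue.
Every symbol is nullable, so include ''.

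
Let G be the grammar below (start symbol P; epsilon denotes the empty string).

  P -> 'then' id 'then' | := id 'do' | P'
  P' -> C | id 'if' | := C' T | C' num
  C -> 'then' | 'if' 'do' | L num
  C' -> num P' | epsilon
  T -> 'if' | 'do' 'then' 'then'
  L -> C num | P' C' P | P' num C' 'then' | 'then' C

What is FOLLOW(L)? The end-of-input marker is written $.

{ num }

In C -> L num: add FIRST(num) = { num }.
Union: FOLLOW(L) = { num }.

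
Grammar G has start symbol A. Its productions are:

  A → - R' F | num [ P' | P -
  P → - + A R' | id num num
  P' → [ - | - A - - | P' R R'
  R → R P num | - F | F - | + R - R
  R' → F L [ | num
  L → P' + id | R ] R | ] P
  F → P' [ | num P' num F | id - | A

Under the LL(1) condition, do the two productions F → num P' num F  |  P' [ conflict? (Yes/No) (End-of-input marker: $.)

FIRST(num P' num F) = { num } and FIRST(P' [) = { -, [ }.
The FIRST sets are disjoint and neither alternative is nullable — no conflict.

No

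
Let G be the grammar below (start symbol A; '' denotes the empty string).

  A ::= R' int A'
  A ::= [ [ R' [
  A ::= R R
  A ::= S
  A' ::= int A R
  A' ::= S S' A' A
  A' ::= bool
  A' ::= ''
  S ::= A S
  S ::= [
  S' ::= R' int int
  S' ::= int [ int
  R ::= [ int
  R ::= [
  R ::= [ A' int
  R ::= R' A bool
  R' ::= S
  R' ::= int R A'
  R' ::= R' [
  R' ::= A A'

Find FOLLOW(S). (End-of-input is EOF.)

{ EOF, [, bool, int }

In A ::= S: S is at the end, add FOLLOW(A) = { EOF, [, bool, int }.
In A' ::= S S' A' A: add FIRST(S' A' A) = { [, int }.
In S ::= A S: S is at the end, add FOLLOW(S) = { EOF, [, bool, int }.
In R' ::= S: S is at the end, add FOLLOW(R') = { [, int }.
Union: FOLLOW(S) = { EOF, [, bool, int }.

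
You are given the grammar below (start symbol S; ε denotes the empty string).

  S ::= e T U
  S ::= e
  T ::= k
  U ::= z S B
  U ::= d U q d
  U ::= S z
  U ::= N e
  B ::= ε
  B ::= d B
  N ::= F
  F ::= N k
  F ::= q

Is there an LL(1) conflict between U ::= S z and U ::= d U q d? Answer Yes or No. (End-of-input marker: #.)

FIRST(S z) = { e } and FIRST(d U q d) = { d }.
The FIRST sets are disjoint and neither alternative is nullable — no conflict.

No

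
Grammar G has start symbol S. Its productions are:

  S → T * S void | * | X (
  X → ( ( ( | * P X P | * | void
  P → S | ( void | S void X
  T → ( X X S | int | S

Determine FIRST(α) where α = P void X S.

{ (, *, int, void }

Add FIRST(P) = { (, *, int, void }; P is not nullable, stop.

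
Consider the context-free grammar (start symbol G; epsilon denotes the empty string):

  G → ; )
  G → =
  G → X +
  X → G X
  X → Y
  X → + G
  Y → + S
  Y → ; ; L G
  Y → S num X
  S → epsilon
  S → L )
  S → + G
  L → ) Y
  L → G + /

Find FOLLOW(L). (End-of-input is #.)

In Y → ; ; L G: add FIRST(G) = { ), +, ;, =, num }.
In S → L ): add FIRST()) = { ) }.
Union: FOLLOW(L) = { ), +, ;, =, num }.

{ ), +, ;, =, num }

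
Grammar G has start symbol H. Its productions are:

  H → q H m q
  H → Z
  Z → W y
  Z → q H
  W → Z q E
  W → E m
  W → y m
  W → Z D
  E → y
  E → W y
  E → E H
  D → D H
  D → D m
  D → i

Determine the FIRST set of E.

E → y contributes {y}.
From E → W y: add FIRST(W) = { q, y }.
From E → E H: add FIRST(E) = { q, y }.
Union: FIRST(E) = { q, y }.

{ q, y }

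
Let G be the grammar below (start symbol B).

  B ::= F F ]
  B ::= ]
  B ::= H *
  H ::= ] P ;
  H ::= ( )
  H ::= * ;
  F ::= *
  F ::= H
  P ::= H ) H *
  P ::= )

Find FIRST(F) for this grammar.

{ (, *, ] }

F ::= * contributes {*}.
From F ::= H: add FIRST(H) = { (, *, ] }.
Union: FIRST(F) = { (, *, ] }.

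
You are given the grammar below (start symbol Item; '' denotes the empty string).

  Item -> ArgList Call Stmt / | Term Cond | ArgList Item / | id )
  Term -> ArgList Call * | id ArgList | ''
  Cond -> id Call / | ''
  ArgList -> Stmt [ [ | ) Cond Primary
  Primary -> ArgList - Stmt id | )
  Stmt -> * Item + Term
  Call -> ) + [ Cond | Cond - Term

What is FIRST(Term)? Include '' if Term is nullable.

{ ), *, id, '' }

From Term -> ArgList Call *: add FIRST(ArgList) = { ), * }.
Term -> id ArgList contributes {id}.
Term -> '' contributes ''.
Union: FIRST(Term) = { ), *, id, '' }.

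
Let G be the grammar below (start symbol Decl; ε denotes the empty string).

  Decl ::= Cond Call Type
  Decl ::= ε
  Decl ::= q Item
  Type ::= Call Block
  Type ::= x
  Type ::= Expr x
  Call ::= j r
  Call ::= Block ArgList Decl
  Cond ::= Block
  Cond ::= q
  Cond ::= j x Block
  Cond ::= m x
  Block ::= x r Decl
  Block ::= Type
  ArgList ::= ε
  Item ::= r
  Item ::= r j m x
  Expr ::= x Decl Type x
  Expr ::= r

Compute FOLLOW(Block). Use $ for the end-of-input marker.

{ $, j, m, q, r, x }

In Type ::= Call Block: Block is at the end, add FOLLOW(Type) = { $, j, m, q, r, x }.
In Call ::= Block ArgList Decl: add FIRST(ArgList Decl)\{ε} = { j, m, q, r, x }.
  Since ArgList Decl is nullable, also add FOLLOW(Call) = { j, r, x }.
In Cond ::= Block: Block is at the end, add FOLLOW(Cond) = { j, r, x }.
In Cond ::= j x Block: Block is at the end, add FOLLOW(Cond) = { j, r, x }.
Union: FOLLOW(Block) = { $, j, m, q, r, x }.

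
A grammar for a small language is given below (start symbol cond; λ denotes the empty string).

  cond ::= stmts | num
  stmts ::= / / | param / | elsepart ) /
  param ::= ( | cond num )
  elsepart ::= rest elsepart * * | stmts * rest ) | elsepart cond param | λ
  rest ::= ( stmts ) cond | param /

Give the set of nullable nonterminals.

{ elsepart }

Directly nullable (have an λ-production): elsepart.
No other nonterminal has a production whose RHS symbols are all nullable.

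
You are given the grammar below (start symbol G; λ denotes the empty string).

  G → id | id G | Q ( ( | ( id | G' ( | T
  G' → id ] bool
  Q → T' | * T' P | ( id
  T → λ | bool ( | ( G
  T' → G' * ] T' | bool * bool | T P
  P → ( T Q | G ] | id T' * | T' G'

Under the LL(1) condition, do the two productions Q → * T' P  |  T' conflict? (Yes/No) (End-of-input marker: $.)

Yes

FIRST(* T' P) = { * } and FIRST(T') = { (, *, ], bool, id }.
Both contain *, so the two alternatives are not disjoint — LL(1) conflict.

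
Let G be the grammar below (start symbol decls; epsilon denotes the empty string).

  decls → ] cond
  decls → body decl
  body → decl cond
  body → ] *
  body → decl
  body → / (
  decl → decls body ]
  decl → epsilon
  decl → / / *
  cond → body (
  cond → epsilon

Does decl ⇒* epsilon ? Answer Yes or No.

decl has an epsilon-production, so decl ⇒ epsilon.

Yes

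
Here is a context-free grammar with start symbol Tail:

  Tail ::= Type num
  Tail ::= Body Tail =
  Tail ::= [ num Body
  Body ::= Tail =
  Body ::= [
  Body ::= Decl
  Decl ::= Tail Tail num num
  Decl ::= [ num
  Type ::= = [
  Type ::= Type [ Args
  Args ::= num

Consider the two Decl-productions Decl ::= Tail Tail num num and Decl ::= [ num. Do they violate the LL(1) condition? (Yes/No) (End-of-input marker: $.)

FIRST(Tail Tail num num) = { =, [ } and FIRST([ num) = { [ }.
Both contain [, so the two alternatives are not disjoint — LL(1) conflict.

Yes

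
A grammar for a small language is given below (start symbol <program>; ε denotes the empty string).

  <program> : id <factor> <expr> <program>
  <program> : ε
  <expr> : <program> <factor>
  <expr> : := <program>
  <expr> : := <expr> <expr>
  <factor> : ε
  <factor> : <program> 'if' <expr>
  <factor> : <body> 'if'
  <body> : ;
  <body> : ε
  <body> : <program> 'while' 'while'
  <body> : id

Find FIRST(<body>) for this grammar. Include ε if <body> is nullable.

{ 'while', ;, id, ε }

<body> : ; contributes {;}.
<body> : ε contributes ε.
From <body> : <program> 'while' 'while': <program> nullable, take FIRST(<program>) ∪ {'while'} = { 'while', id }.
<body> : id contributes {id}.
Union: FIRST(<body>) = { 'while', ;, id, ε }.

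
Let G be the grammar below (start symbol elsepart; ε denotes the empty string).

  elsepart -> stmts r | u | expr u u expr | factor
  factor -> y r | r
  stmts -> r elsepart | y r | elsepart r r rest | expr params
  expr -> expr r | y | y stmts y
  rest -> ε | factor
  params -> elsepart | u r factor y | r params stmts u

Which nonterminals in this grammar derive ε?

{ rest }

Directly nullable (have an ε-production): rest.
No other nonterminal has a production whose RHS symbols are all nullable.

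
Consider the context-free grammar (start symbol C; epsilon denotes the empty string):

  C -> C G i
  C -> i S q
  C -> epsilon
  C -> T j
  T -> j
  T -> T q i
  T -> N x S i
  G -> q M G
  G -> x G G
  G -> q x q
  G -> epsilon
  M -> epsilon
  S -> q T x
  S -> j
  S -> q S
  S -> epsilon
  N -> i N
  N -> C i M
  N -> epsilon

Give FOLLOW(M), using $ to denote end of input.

In G -> q M G: add FIRST(G)\{epsilon} = { q, x }.
  Since G is nullable, also add FOLLOW(G) = { i, q, x }.
In N -> C i M: M is at the end, add FOLLOW(N) = { x }.
Union: FOLLOW(M) = { i, q, x }.

{ i, q, x }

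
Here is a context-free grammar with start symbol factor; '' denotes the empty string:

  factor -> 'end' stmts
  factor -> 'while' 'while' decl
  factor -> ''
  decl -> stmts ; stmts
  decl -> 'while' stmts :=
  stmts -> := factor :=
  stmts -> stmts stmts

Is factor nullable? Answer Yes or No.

factor has an ''-production, so factor ⇒ ''.

Yes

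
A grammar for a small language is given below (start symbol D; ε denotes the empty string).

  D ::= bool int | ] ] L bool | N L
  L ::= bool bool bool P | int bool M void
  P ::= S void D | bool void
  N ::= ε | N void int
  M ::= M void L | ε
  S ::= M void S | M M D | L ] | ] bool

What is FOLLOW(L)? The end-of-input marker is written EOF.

In D ::= ] ] L bool: add FIRST(bool) = { bool }.
In D ::= N L: L is at the end, add FOLLOW(D) = { EOF, ], bool, int, void }.
In M ::= M void L: L is at the end, add FOLLOW(M) = { ], bool, int, void }.
In S ::= L ]: add FIRST(]) = { ] }.
Union: FOLLOW(L) = { EOF, ], bool, int, void }.

{ EOF, ], bool, int, void }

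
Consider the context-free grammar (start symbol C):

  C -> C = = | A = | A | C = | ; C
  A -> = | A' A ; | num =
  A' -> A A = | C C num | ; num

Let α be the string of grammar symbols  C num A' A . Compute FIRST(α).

{ ;, =, num }

Add FIRST(C) = { ;, =, num }; C is not nullable, stop.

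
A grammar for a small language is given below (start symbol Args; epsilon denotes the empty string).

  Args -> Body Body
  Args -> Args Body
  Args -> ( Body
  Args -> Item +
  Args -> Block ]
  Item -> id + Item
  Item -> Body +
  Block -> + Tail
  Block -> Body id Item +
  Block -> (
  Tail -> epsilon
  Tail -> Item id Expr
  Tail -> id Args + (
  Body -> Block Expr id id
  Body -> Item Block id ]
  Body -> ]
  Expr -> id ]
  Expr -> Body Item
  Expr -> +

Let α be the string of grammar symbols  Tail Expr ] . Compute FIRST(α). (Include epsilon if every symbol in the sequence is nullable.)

{ (, +, ], id }

Add FIRST(Tail)\{epsilon} = { (, +, ], id }; Tail is nullable, continue.
Add FIRST(Expr) = { (, +, ], id }; Expr is not nullable, stop.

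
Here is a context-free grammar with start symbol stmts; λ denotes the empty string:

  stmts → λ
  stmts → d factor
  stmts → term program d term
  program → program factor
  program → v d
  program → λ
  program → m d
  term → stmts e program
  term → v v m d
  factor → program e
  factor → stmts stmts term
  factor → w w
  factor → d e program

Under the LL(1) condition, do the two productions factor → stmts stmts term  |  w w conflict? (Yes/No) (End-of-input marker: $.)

No

FIRST(stmts stmts term) = { d, e, v } and FIRST(w w) = { w }.
The FIRST sets are disjoint and neither alternative is nullable — no conflict.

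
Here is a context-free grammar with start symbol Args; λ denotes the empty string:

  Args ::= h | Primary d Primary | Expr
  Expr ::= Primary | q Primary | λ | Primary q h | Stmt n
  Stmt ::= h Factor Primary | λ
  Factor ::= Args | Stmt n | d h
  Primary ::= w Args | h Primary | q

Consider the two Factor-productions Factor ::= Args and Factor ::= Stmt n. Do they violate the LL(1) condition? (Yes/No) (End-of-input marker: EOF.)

Yes

FIRST(Args) = { h, n, q, w, λ } and FIRST(Stmt n) = { h, n }.
Both contain h, so the two alternatives are not disjoint — LL(1) conflict.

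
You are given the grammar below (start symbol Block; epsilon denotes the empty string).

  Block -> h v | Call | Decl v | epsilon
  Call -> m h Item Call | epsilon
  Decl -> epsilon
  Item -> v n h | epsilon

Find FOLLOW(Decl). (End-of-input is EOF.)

{ v }

In Block -> Decl v: add FIRST(v) = { v }.
Union: FOLLOW(Decl) = { v }.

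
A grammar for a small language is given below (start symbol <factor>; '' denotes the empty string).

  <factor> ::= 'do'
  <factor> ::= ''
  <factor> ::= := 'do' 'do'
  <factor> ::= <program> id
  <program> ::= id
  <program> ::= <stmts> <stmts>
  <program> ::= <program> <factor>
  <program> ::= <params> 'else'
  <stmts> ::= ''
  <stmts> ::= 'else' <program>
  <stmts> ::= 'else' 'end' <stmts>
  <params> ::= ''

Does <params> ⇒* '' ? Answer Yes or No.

<params> has an ''-production, so <params> ⇒ ''.

Yes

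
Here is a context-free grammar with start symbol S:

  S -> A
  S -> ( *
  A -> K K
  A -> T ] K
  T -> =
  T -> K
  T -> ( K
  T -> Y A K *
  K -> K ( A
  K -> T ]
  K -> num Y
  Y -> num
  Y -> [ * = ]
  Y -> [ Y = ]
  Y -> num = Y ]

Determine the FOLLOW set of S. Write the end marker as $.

S is the start symbol, so $ ∈ FOLLOW(S).
Union: FOLLOW(S) = { $ }.

{ $ }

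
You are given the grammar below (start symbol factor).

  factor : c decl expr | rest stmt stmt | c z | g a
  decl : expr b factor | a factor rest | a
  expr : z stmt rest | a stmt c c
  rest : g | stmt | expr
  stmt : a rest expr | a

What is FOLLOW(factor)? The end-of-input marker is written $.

{ $, a, g, z }

factor is the start symbol, so $ ∈ FOLLOW(factor).
In decl : expr b factor: factor is at the end, add FOLLOW(decl) = { a, z }.
In decl : a factor rest: add FIRST(rest) = { a, g, z }.
Union: FOLLOW(factor) = { $, a, g, z }.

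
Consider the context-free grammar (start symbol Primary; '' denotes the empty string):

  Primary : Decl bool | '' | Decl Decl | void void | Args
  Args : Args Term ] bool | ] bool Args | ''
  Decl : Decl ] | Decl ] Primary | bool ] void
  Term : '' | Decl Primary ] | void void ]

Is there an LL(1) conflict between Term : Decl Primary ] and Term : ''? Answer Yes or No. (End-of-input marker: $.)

No

FIRST(Decl Primary ]) = { bool } and FIRST('') = { '' }.
The second is nullable but FOLLOW(Term) = { ] } is disjoint from FIRST of the first.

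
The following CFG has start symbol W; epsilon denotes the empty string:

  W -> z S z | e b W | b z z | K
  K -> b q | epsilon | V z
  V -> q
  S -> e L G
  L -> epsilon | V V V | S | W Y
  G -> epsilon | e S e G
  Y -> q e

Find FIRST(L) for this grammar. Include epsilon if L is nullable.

{ b, e, q, z, epsilon }

L -> epsilon contributes epsilon.
From L -> V V V: add FIRST(V) = { q }.
From L -> S: add FIRST(S) = { e }.
From L -> W Y: W nullable, take FIRST(W) ∪ FIRST(Y) = { b, e, q, z }.
Union: FIRST(L) = { b, e, q, z, epsilon }.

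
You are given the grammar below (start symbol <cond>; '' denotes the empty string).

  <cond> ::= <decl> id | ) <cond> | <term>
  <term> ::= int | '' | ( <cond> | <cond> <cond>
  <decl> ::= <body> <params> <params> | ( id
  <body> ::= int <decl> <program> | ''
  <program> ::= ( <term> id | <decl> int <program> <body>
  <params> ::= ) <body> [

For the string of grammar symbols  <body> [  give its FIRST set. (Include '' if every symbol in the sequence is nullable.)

{ [, int }

Add FIRST(<body>)\{''} = { int }; <body> is nullable, continue.
[ is a terminal; add {[} and stop.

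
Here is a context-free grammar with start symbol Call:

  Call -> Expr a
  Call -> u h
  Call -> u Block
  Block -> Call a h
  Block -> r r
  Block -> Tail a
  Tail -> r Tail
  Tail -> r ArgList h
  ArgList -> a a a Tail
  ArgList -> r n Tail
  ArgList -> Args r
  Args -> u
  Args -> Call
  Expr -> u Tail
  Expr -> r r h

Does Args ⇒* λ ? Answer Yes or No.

No nonterminal in this grammar is nullable.
No production of Args has an RHS whose symbols are all nullable, so Args is not nullable.

No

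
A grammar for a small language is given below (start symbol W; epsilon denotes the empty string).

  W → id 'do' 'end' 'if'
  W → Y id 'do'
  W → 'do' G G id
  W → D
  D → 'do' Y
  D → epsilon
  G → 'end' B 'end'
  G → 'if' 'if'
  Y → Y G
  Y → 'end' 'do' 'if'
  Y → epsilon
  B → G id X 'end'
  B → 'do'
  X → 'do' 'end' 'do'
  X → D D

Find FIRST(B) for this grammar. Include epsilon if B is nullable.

From B → G id X 'end': add FIRST(G) = { 'end', 'if' }.
B → 'do' contributes {'do'}.
Union: FIRST(B) = { 'do', 'end', 'if' }.

{ 'do', 'end', 'if' }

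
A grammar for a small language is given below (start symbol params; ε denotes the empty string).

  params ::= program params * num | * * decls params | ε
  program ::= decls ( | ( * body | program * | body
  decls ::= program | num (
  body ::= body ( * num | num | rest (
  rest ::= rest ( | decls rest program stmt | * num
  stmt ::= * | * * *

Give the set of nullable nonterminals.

Directly nullable (have an ε-production): params.
No other nonterminal has a production whose RHS symbols are all nullable.

{ params }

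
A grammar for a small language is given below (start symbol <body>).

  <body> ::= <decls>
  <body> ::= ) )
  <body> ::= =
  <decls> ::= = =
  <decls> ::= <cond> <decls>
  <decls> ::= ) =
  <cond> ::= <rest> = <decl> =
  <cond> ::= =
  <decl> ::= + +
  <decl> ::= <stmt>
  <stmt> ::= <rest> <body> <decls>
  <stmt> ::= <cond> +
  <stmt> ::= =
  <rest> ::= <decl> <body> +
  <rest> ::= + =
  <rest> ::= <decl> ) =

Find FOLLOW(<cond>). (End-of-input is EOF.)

{ ), +, = }

In <decls> ::= <cond> <decls>: add FIRST(<decls>) = { ), +, = }.
In <stmt> ::= <cond> +: add FIRST(+) = { + }.
Union: FOLLOW(<cond>) = { ), +, = }.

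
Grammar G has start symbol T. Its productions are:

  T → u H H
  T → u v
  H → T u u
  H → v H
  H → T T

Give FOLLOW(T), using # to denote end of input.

{ #, u, v }

T is the start symbol, so # ∈ FOLLOW(T).
In H → T u u: add FIRST(u u) = { u }.
In H → T T: add FIRST(T) = { u }.
In H → T T: T is at the end, add FOLLOW(H) = { #, u, v }.
Union: FOLLOW(T) = { #, u, v }.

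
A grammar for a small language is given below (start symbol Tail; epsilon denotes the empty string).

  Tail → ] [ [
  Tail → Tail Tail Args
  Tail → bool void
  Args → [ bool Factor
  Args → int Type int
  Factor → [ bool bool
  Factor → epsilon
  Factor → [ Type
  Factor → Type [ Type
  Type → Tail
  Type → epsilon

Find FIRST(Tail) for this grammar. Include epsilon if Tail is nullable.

Tail → ] [ [ contributes {]}.
From Tail → Tail Tail Args: add FIRST(Tail) = { ], bool }.
Tail → bool void contributes {bool}.
Union: FIRST(Tail) = { ], bool }.

{ ], bool }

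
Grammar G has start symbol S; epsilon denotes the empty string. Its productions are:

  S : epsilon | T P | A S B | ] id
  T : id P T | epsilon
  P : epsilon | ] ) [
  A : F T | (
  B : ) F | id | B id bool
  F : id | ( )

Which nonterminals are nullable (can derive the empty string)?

Directly nullable (have an epsilon-production): S, T, P.
No other nonterminal has a production whose RHS symbols are all nullable.

{ P, S, T }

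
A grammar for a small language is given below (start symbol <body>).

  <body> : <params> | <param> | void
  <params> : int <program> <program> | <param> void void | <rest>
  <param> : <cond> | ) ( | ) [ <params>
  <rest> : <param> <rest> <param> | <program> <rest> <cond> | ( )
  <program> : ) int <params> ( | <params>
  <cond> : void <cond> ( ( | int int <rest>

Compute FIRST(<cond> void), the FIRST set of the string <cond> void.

{ int, void }

Add FIRST(<cond>) = { int, void }; <cond> is not nullable, stop.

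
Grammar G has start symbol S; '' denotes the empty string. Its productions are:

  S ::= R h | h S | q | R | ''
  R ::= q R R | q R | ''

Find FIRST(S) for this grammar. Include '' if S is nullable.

{ h, q, '' }

From S ::= R h: R nullable, take FIRST(R) ∪ {h} = { h, q }.
S ::= h S contributes {h}.
S ::= q contributes {q}.
From S ::= R: add FIRST(R) = { q, '' } (including '' since R is nullable).
S ::= '' contributes ''.
Union: FIRST(S) = { h, q, '' }.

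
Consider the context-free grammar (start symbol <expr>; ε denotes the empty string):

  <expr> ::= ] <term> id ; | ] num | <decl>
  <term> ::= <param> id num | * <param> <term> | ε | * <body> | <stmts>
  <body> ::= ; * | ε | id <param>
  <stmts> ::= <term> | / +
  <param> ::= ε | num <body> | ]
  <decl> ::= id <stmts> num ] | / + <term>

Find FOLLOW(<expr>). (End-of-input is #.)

<expr> is the start symbol, so # ∈ FOLLOW(<expr>).
Union: FOLLOW(<expr>) = { # }.

{ # }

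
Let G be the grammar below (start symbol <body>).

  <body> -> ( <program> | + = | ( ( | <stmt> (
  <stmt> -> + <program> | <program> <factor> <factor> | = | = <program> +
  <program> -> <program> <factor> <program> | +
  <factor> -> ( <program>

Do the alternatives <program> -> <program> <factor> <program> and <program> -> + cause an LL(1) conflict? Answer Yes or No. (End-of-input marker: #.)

FIRST(<program> <factor> <program>) = { + } and FIRST(+) = { + }.
Both contain +, so the two alternatives are not disjoint — LL(1) conflict.

Yes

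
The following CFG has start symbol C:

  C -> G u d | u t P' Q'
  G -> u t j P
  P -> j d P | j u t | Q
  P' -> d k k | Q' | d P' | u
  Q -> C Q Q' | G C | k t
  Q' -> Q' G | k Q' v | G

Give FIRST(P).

P -> j d P contributes {j}.
P -> j u t contributes {j}.
From P -> Q: add FIRST(Q) = { k, u }.
Union: FIRST(P) = { j, k, u }.

{ j, k, u }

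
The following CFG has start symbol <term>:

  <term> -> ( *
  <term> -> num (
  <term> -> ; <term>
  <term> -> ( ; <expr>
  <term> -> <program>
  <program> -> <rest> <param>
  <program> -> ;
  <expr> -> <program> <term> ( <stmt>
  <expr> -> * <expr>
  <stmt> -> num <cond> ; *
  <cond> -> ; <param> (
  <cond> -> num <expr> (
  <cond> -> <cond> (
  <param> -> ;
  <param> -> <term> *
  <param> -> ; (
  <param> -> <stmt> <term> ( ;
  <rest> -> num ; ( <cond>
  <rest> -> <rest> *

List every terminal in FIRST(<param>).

<param> -> ; contributes {;}.
From <param> -> <term> *: add FIRST(<term>) = { (, ;, num }.
<param> -> ; ( contributes {;}.
From <param> -> <stmt> <term> ( ;: add FIRST(<stmt>) = { num }.
Union: FIRST(<param>) = { (, ;, num }.

{ (, ;, num }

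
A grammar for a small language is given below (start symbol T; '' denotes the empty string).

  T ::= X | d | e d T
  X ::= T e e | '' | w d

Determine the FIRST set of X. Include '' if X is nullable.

{ d, e, w, '' }

From X ::= T e e: T nullable, take FIRST(T) ∪ {e} = { d, e, w }.
X ::= '' contributes ''.
X ::= w d contributes {w}.
Union: FIRST(X) = { d, e, w, '' }.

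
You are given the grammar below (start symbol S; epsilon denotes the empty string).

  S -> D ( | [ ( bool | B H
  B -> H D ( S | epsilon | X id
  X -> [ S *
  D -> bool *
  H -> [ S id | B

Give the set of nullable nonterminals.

Directly nullable (have an epsilon-production): B.
S -> B H with every symbol nullable, so S is nullable.
H -> B with every symbol nullable, so H is nullable.
No other nonterminal has a production whose RHS symbols are all nullable.

{ B, H, S }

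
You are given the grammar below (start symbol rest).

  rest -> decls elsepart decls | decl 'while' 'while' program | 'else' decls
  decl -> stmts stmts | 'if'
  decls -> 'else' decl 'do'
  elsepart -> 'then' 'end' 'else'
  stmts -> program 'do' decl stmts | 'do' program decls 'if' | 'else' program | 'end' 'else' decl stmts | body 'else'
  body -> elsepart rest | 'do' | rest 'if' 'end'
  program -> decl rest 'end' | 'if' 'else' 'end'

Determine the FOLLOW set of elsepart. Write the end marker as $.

{ 'do', 'else', 'end', 'if', 'then' }

In rest -> decls elsepart decls: add FIRST(decls) = { 'else' }.
In body -> elsepart rest: add FIRST(rest) = { 'do', 'else', 'end', 'if', 'then' }.
Union: FOLLOW(elsepart) = { 'do', 'else', 'end', 'if', 'then' }.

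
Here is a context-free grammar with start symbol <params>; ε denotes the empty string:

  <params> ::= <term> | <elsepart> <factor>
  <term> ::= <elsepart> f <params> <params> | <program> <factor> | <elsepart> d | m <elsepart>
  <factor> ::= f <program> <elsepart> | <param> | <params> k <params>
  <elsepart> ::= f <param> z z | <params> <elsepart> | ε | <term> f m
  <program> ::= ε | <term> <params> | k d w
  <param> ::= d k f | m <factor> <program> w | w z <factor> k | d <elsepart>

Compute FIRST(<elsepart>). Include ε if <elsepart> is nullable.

{ d, f, k, m, w, ε }

<elsepart> ::= f <param> z z contributes {f}.
From <elsepart> ::= <params> <elsepart>: add FIRST(<params>) = { d, f, k, m, w }.
<elsepart> ::= ε contributes ε.
From <elsepart> ::= <term> f m: add FIRST(<term>) = { d, f, k, m, w }.
Union: FIRST(<elsepart>) = { d, f, k, m, w, ε }.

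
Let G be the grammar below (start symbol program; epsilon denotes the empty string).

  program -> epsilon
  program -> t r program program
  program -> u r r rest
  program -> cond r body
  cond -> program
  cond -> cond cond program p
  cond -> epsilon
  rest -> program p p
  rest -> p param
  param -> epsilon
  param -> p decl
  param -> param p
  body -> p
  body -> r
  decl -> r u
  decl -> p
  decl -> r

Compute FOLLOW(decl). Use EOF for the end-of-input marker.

{ EOF, p, r, t, u }

In param -> p decl: decl is at the end, add FOLLOW(param) = { EOF, p, r, t, u }.
Union: FOLLOW(decl) = { EOF, p, r, t, u }.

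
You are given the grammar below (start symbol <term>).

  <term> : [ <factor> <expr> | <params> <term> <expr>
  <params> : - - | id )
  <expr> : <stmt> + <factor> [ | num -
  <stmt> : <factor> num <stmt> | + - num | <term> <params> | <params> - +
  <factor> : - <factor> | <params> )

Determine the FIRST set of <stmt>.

{ +, -, [, id }

From <stmt> : <factor> num <stmt>: add FIRST(<factor>) = { -, id }.
<stmt> : + - num contributes {+}.
From <stmt> : <term> <params>: add FIRST(<term>) = { -, [, id }.
From <stmt> : <params> - +: add FIRST(<params>) = { -, id }.
Union: FIRST(<stmt>) = { +, -, [, id }.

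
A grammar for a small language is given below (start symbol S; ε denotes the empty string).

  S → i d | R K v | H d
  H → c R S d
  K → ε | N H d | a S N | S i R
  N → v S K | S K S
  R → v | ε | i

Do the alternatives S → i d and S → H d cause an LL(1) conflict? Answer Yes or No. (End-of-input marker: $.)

No

FIRST(i d) = { i } and FIRST(H d) = { c }.
The FIRST sets are disjoint and neither alternative is nullable — no conflict.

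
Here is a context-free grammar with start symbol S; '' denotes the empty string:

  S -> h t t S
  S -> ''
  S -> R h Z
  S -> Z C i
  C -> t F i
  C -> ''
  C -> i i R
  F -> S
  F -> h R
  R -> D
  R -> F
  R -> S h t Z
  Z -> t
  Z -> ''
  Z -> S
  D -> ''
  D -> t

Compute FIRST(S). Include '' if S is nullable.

S -> h t t S contributes {h}.
S -> '' contributes ''.
From S -> R h Z: R nullable, take FIRST(R) ∪ {h} = { h, i, t }.
From S -> Z C i: Z, C nullable, take FIRST(Z) ∪ FIRST(C) ∪ {i} = { h, i, t }.
Union: FIRST(S) = { h, i, t, '' }.

{ h, i, t, '' }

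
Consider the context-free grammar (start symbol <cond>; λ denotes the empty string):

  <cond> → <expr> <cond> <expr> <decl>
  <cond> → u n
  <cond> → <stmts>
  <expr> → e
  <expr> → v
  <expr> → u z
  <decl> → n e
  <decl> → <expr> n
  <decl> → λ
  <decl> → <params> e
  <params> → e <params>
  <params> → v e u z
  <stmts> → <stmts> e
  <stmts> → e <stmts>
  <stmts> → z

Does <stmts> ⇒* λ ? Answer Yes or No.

Nullable nonterminals: <decl>.
No production of <stmts> has an RHS whose symbols are all nullable, so <stmts> is not nullable.

No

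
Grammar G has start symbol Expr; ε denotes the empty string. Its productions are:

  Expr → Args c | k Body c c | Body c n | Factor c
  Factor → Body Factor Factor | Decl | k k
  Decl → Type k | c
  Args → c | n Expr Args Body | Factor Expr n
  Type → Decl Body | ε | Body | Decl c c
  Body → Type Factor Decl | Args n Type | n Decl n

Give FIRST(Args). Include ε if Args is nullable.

Args → c contributes {c}.
Args → n Expr Args Body contributes {n}.
From Args → Factor Expr n: add FIRST(Factor) = { c, k, n }.
Union: FIRST(Args) = { c, k, n }.

{ c, k, n }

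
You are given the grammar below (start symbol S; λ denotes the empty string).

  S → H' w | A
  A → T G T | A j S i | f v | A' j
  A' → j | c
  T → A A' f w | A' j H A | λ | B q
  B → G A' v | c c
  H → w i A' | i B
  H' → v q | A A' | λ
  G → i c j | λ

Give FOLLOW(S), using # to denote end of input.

S is the start symbol, so # ∈ FOLLOW(S).
In A → A j S i: add FIRST(i) = { i }.
Union: FOLLOW(S) = { #, i }.

{ #, i }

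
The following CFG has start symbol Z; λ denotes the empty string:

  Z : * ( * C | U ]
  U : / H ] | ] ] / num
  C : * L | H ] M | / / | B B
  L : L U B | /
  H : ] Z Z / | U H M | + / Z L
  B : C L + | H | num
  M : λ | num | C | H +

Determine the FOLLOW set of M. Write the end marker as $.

In C : H ] M: M is at the end, add FOLLOW(C) = { $, *, +, /, ], num }.
In H : U H M: M is at the end, add FOLLOW(H) = { $, *, +, /, ], num }.
Union: FOLLOW(M) = { $, *, +, /, ], num }.

{ $, *, +, /, ], num }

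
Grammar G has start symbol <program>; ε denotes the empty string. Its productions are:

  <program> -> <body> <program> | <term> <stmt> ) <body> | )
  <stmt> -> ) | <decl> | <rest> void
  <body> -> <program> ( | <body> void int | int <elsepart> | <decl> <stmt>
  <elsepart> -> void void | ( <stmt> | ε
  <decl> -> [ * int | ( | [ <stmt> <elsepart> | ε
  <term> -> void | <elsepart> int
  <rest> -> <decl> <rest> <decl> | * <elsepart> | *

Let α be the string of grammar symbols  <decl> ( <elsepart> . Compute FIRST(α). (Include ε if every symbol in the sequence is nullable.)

{ (, [ }

Add FIRST(<decl>)\{ε} = { (, [ }; <decl> is nullable, continue.
( is a terminal; add {(} and stop.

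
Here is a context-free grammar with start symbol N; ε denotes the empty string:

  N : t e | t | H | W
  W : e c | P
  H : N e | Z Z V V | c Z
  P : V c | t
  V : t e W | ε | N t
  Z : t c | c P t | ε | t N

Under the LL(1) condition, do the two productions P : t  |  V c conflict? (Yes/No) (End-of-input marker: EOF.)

Yes

FIRST(t) = { t } and FIRST(V c) = { c, e, t }.
Both contain t, so the two alternatives are not disjoint — LL(1) conflict.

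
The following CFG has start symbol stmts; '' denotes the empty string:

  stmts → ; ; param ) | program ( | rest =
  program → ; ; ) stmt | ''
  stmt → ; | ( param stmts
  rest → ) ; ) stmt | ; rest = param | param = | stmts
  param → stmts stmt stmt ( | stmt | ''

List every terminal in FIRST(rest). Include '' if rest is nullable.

rest → ) ; ) stmt contributes {)}.
rest → ; rest = param contributes {;}.
From rest → param =: param nullable, take FIRST(param) ∪ {=} = { (, ), ;, = }.
From rest → stmts: add FIRST(stmts) = { (, ), ;, = }.
Union: FIRST(rest) = { (, ), ;, = }.

{ (, ), ;, = }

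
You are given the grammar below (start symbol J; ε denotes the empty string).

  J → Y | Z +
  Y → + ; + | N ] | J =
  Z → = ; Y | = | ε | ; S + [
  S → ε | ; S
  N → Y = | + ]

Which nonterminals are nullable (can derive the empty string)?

{ S, Z }

Directly nullable (have an ε-production): Z, S.
No other nonterminal has a production whose RHS symbols are all nullable.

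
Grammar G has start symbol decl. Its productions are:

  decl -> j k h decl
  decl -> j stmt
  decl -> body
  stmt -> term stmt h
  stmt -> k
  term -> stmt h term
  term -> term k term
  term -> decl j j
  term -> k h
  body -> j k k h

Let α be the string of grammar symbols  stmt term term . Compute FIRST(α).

{ j, k }

Add FIRST(stmt) = { j, k }; stmt is not nullable, stop.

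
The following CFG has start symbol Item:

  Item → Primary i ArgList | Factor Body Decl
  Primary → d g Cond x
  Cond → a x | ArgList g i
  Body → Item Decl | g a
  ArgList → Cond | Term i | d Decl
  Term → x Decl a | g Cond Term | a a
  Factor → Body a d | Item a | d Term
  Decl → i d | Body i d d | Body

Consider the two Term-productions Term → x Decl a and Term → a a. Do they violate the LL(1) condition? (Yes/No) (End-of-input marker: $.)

No

FIRST(x Decl a) = { x } and FIRST(a a) = { a }.
The FIRST sets are disjoint and neither alternative is nullable — no conflict.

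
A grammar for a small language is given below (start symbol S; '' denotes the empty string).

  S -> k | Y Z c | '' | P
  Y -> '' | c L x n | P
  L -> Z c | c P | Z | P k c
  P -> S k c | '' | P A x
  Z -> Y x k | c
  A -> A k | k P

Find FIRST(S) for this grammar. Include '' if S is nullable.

S -> k contributes {k}.
From S -> Y Z c: Y nullable, take FIRST(Y) ∪ FIRST(Z) = { c, k, x }.
S -> '' contributes ''.
From S -> P: add FIRST(P) = { c, k, x, '' } (including '' since P is nullable).
Union: FIRST(S) = { c, k, x, '' }.

{ c, k, x, '' }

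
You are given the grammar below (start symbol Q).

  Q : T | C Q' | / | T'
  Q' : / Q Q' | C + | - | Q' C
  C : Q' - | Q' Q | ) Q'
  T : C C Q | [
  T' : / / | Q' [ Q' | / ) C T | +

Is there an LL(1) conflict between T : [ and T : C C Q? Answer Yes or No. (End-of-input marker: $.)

FIRST([) = { [ } and FIRST(C C Q) = { ), -, / }.
The FIRST sets are disjoint and neither alternative is nullable — no conflict.

No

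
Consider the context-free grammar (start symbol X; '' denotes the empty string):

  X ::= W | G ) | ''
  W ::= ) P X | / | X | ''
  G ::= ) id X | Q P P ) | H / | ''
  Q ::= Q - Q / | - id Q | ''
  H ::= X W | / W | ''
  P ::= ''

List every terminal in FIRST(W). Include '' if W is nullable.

{ ), -, /, '' }

W ::= ) P X contributes {)}.
W ::= / contributes {/}.
From W ::= X: add FIRST(X) = { ), -, /, '' } (including '' since X is nullable).
W ::= '' contributes ''.
Union: FIRST(W) = { ), -, /, '' }.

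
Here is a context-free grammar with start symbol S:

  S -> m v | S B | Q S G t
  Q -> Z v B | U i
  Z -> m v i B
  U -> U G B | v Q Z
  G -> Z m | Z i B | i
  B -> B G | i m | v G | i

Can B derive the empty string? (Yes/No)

No

No nonterminal in this grammar is nullable.
No production of B has an RHS whose symbols are all nullable, so B is not nullable.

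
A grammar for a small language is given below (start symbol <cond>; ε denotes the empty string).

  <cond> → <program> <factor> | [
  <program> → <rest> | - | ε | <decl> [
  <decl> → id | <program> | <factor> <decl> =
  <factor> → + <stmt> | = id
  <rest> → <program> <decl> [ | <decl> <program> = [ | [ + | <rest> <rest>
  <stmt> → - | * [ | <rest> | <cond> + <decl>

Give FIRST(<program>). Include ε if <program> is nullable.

From <program> → <rest>: add FIRST(<rest>) = { +, -, =, [, id }.
<program> → - contributes {-}.
<program> → ε contributes ε.
From <program> → <decl> [: <decl> nullable, take FIRST(<decl>) ∪ {[} = { +, -, =, [, id }.
Union: FIRST(<program>) = { +, -, =, [, id, ε }.

{ +, -, =, [, id, ε }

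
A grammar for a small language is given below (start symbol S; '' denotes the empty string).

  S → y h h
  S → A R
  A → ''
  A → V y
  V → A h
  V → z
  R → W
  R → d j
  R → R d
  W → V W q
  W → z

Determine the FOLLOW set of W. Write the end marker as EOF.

In R → W: W is at the end, add FOLLOW(R) = { EOF, d }.
In W → V W q: add FIRST(q) = { q }.
Union: FOLLOW(W) = { EOF, d, q }.

{ EOF, d, q }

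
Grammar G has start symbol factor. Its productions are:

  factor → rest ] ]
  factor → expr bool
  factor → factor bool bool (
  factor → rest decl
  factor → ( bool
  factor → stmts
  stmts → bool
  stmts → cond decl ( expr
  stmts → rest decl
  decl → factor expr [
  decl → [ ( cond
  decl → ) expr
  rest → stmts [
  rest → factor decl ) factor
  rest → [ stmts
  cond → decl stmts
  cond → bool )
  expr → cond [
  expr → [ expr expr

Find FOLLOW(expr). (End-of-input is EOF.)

{ EOF, (, ), [, ], bool }

In factor → expr bool: add FIRST(bool) = { bool }.
In stmts → cond decl ( expr: expr is at the end, add FOLLOW(stmts) = { EOF, (, ), [, ], bool }.
In decl → factor expr [: add FIRST([) = { [ }.
In decl → ) expr: expr is at the end, add FOLLOW(decl) = { EOF, (, ), [, ], bool }.
In expr → [ expr expr: add FIRST(expr) = { (, ), [, bool }.
In expr → [ expr expr: expr is at the end, add FOLLOW(expr) = { EOF, (, ), [, ], bool }.
Union: FOLLOW(expr) = { EOF, (, ), [, ], bool }.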